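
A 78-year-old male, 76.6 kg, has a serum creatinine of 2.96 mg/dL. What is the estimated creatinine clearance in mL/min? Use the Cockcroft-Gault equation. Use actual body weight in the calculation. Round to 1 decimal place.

CrCl = (140 − 78) × 76.6 / (72 × 2.96) = 4749.2 / 213.12 ≈ 22.3 mL/min

22.3 mL/min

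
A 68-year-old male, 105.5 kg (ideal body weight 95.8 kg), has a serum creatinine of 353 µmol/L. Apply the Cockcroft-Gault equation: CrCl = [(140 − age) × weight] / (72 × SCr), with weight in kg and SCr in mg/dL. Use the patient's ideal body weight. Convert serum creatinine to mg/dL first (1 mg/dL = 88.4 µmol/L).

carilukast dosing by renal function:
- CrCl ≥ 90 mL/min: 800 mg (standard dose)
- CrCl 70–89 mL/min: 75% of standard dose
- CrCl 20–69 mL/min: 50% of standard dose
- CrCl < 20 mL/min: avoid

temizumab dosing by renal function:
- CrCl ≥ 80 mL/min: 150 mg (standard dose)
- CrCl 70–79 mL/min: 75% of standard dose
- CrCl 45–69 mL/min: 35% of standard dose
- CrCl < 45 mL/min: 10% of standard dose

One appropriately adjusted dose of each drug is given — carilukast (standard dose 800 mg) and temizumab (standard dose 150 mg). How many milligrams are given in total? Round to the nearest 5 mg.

415 mg

SCr = 353 / 88.4 = 3.993 mg/dL
CrCl = (140 − 68) × 95.8 / (72 × 3.993) = 6897.6 / 287.50 ≈ 24.0 mL/min
CrCl ≈ 24 mL/min.
carilukast: 20–69 mL/min → 50% of 800 mg = 400 mg.
temizumab: < 45 mL/min → 10% of 150 mg = 15 mg.
Total = 400 + 15 = 415 mg.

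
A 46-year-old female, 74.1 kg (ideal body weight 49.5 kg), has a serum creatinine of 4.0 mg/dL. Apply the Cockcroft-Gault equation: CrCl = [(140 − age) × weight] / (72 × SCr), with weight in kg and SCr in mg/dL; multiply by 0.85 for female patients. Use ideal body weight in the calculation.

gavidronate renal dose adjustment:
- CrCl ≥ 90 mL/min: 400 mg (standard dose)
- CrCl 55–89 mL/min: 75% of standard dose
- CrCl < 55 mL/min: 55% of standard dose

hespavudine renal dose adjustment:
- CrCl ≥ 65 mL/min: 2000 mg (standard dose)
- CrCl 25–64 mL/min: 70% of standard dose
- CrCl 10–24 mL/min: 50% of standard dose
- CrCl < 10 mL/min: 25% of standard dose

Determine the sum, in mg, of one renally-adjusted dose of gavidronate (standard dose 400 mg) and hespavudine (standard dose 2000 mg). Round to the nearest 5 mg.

CrCl = (140 − 46) × 49.5 / (72 × 4) × 0.85 = 4653.0 / 288.00 × 0.85 ≈ 13.7 mL/min
CrCl ≈ 14 mL/min.
gavidronate: < 55 mL/min → 55% of 400 mg = 220 mg.
hespavudine: 10–24 mL/min → 50% of 2000 mg = 1000 mg.
Total = 220 + 1000 = 1220 mg.

1220 mg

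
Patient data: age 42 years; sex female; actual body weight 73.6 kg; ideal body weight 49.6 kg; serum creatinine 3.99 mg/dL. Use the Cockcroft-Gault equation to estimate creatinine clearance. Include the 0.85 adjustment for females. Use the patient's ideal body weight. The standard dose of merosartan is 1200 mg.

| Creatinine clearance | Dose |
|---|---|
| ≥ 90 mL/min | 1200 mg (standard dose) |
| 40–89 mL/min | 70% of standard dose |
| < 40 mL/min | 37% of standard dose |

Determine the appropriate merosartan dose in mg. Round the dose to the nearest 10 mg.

CrCl = (140 − 42) × 49.6 / (72 × 3.99) × 0.85 = 4860.8 / 287.28 × 0.85 ≈ 14.4 mL/min
CrCl ≈ 14 mL/min → bracket < 40 mL/min.
37% of 1200 mg = 444 mg → 440 mg

440 mg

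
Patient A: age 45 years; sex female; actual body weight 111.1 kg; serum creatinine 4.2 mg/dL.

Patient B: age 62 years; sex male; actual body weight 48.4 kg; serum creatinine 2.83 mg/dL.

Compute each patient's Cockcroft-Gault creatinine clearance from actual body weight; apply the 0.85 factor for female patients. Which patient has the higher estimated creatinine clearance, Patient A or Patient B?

Patient A

Patient A: CrCl = (140 − 45) × 111.1 / (72 × 4.2) × 0.85 = 10554.5 / 302.40 × 0.85 ≈ 29.7 mL/min
Patient B: CrCl = (140 − 62) × 48.4 / (72 × 2.83) = 3775.2 / 203.76 ≈ 18.5 mL/min
29.7 vs 18.5 mL/min → Patient A is higher.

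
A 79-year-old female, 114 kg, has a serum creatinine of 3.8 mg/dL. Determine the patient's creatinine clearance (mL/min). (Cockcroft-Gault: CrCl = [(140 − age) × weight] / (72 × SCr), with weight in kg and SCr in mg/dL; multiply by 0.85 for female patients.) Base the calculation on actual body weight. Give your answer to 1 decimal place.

CrCl = (140 − 79) × 114 / (72 × 3.8) × 0.85 = 6954.0 / 273.60 × 0.85 ≈ 21.6 mL/min

21.6 mL/min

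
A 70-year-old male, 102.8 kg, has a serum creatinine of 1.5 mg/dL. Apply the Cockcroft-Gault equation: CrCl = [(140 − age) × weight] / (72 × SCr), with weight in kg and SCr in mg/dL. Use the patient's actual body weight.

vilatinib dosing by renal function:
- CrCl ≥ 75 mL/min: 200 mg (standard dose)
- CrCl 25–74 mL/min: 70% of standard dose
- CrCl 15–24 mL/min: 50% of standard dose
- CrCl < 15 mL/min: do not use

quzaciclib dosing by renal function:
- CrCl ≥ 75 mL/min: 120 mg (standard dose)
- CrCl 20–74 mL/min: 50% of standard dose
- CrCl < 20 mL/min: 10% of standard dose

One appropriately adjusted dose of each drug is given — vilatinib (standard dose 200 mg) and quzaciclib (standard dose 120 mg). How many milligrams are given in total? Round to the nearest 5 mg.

200 mg

CrCl = (140 − 70) × 102.8 / (72 × 1.5) = 7196.0 / 108.00 ≈ 66.6 mL/min
CrCl ≈ 67 mL/min.
vilatinib: 25–74 mL/min → 70% of 200 mg = 140 mg.
quzaciclib: 20–74 mL/min → 50% of 120 mg = 60 mg.
Total = 140 + 60 = 200 mg.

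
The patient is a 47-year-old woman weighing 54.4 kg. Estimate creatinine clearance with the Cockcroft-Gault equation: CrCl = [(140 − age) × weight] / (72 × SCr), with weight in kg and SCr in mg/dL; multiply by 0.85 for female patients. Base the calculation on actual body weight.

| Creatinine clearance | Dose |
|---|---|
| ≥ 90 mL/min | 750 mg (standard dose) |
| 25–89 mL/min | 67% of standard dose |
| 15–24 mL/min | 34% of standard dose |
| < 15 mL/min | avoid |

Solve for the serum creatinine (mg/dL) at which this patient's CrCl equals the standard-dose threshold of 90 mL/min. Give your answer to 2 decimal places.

Standard dose requires CrCl ≥ 90 mL/min.
Set (140 − 47) × 54.4 × 0.85 / (72 × SCr) = 90
SCr = (140 − 47) × 54.4 × 0.85 / (72 × 90) = 0.664 mg/dL

0.66 mg/dL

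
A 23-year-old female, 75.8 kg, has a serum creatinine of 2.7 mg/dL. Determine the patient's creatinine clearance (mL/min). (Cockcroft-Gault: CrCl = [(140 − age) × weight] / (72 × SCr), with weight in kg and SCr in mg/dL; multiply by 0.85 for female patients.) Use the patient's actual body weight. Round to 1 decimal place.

38.8 mL/min

CrCl = (140 − 23) × 75.8 / (72 × 2.7) × 0.85 = 8868.6 / 194.40 × 0.85 ≈ 38.8 mL/min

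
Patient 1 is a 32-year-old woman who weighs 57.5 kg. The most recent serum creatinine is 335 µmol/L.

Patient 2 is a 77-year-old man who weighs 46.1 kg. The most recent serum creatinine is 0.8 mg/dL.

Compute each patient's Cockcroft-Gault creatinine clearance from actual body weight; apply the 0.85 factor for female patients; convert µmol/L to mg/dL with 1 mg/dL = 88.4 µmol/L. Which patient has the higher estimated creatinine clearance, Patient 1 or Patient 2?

Patient 1: SCr = 335 / 88.4 = 3.79 mg/dL
Patient 1: CrCl = (140 − 32) × 57.5 / (72 × 3.79) × 0.85 = 6210.0 / 272.88 × 0.85 ≈ 19.3 mL/min
Patient 2: CrCl = (140 − 77) × 46.1 / (72 × 0.8) = 2904.3 / 57.60 ≈ 50.4 mL/min
19.3 vs 50.4 mL/min → Patient 2 is higher.

Patient 2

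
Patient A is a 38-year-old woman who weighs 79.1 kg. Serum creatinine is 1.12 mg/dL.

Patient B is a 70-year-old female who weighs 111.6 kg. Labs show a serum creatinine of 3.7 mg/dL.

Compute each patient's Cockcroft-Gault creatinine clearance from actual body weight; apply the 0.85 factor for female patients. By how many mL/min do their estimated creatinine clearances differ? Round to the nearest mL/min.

60 mL/min

Patient A: CrCl = (140 − 38) × 79.1 / (72 × 1.12) × 0.85 = 8068.2 / 80.64 × 0.85 ≈ 85.0 mL/min
Patient B: CrCl = (140 − 70) × 111.6 / (72 × 3.7) × 0.85 = 7812.0 / 266.40 × 0.85 ≈ 24.9 mL/min
|85.0 − 24.9| = 60.1 mL/min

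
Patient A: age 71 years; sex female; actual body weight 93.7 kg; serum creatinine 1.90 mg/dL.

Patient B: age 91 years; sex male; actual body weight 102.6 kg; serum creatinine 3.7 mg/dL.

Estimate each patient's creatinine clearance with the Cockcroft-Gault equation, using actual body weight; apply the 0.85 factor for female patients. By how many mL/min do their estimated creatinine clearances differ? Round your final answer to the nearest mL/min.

Patient A: CrCl = (140 − 71) × 93.7 / (72 × 1.9) × 0.85 = 6465.3 / 136.80 × 0.85 ≈ 40.2 mL/min
Patient B: CrCl = (140 − 91) × 102.6 / (72 × 3.7) = 5027.4 / 266.40 ≈ 18.9 mL/min
|40.2 − 18.9| = 21.3 mL/min

21 mL/min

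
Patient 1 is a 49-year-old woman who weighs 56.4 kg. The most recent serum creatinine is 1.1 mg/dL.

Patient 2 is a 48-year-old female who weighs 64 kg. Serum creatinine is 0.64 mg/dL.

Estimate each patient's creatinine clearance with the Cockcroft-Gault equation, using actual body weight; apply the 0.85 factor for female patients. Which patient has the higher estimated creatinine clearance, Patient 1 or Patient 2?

Patient 1: CrCl = (140 − 49) × 56.4 / (72 × 1.1) × 0.85 = 5132.4 / 79.20 × 0.85 ≈ 55.1 mL/min
Patient 2: CrCl = (140 − 48) × 64 / (72 × 0.64) × 0.85 = 5888.0 / 46.08 × 0.85 ≈ 108.6 mL/min
55.1 vs 108.6 mL/min → Patient 2 is higher.

Patient 2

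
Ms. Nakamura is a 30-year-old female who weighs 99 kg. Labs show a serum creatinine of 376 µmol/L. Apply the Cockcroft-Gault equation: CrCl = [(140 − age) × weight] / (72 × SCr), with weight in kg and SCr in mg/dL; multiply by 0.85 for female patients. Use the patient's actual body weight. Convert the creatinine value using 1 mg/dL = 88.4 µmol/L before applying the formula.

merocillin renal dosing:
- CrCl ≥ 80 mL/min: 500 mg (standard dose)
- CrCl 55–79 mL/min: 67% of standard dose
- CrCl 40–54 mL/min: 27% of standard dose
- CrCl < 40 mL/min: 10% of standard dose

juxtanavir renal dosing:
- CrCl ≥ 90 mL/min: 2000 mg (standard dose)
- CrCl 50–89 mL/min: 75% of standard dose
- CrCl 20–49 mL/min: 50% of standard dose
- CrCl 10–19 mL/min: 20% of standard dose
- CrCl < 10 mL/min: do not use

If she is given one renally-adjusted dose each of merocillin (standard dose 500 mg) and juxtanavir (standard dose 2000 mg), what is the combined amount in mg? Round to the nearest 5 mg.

1050 mg

SCr = 376 / 88.4 = 4.253 mg/dL
CrCl = (140 − 30) × 99 / (72 × 4.253) × 0.85 = 10890.0 / 306.22 × 0.85 ≈ 30.2 mL/min
CrCl ≈ 30 mL/min.
merocillin: < 40 mL/min → 10% of 500 mg = 50 mg.
juxtanavir: 20–49 mL/min → 50% of 2000 mg = 1000 mg.
Total = 50 + 1000 = 1050 mg.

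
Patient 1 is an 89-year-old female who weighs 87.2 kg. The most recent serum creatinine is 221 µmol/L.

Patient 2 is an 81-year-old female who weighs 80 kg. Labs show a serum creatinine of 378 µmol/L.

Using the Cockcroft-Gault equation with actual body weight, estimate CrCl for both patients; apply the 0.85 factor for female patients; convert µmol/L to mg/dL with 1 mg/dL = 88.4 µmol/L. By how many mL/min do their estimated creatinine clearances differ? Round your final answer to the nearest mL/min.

8 mL/min

Patient 1: SCr = 221 / 88.4 = 2.5 mg/dL
Patient 1: CrCl = (140 − 89) × 87.2 / (72 × 2.5) × 0.85 = 4447.2 / 180.00 × 0.85 ≈ 21.0 mL/min
Patient 2: SCr = 378 / 88.4 = 4.276 mg/dL
Patient 2: CrCl = (140 − 81) × 80 / (72 × 4.276) × 0.85 = 4720.0 / 307.87 × 0.85 ≈ 13.0 mL/min
|21.0 − 13.0| = 8.0 mL/min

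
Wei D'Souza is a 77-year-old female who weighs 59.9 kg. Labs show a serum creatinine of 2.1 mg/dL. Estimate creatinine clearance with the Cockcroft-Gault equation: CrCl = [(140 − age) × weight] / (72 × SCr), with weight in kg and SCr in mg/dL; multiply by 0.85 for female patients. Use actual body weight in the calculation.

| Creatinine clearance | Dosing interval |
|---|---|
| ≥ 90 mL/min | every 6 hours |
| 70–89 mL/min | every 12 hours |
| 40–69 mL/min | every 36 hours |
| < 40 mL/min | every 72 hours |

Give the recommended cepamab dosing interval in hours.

CrCl = (140 − 77) × 59.9 / (72 × 2.1) × 0.85 = 3773.7 / 151.20 × 0.85 ≈ 21.2 mL/min
CrCl ≈ 21 mL/min → bracket < 40 mL/min → every 72 hours.

every 72 hours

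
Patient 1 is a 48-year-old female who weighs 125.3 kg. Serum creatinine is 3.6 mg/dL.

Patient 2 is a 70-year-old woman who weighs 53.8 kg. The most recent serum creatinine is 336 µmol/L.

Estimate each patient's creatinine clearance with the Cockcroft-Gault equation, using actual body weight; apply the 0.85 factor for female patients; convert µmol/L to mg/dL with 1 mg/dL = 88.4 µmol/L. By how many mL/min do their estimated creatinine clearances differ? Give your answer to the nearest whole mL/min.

26 mL/min

Patient 1: CrCl = (140 − 48) × 125.3 / (72 × 3.6) × 0.85 = 11527.6 / 259.20 × 0.85 ≈ 37.8 mL/min
Patient 2: SCr = 336 / 88.4 = 3.801 mg/dL
Patient 2: CrCl = (140 − 70) × 53.8 / (72 × 3.801) × 0.85 = 3766.0 / 273.67 × 0.85 ≈ 11.7 mL/min
|37.8 − 11.7| = 26.1 mL/min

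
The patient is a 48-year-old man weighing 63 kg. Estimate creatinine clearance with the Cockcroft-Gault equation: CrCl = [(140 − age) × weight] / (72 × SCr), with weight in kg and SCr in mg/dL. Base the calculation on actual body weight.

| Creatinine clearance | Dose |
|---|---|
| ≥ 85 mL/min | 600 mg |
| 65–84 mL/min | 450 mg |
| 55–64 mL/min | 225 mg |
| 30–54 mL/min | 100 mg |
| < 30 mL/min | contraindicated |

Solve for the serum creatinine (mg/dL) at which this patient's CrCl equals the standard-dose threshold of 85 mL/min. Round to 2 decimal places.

0.95 mg/dL

Standard dose requires CrCl ≥ 85 mL/min.
Set (140 − 48) × 63 / (72 × SCr) = 85
SCr = (140 − 48) × 63 / (72 × 85) = 0.947 mg/dL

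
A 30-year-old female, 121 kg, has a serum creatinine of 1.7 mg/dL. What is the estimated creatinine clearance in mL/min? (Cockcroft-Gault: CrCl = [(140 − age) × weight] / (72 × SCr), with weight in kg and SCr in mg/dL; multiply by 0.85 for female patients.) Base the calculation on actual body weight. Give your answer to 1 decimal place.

CrCl = (140 − 30) × 121 / (72 × 1.7) × 0.85 = 13310.0 / 122.40 × 0.85 ≈ 92.4 mL/min

92.4 mL/min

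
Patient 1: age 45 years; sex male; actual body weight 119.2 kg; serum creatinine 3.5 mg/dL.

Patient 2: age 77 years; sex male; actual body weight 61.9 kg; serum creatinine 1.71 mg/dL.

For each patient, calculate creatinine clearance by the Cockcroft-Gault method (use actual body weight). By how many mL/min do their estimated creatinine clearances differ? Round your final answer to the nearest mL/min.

13 mL/min

Patient 1: CrCl = (140 − 45) × 119.2 / (72 × 3.5) = 11324.0 / 252.00 ≈ 44.9 mL/min
Patient 2: CrCl = (140 − 77) × 61.9 / (72 × 1.71) = 3899.7 / 123.12 ≈ 31.7 mL/min
|44.9 − 31.7| = 13.2 mL/min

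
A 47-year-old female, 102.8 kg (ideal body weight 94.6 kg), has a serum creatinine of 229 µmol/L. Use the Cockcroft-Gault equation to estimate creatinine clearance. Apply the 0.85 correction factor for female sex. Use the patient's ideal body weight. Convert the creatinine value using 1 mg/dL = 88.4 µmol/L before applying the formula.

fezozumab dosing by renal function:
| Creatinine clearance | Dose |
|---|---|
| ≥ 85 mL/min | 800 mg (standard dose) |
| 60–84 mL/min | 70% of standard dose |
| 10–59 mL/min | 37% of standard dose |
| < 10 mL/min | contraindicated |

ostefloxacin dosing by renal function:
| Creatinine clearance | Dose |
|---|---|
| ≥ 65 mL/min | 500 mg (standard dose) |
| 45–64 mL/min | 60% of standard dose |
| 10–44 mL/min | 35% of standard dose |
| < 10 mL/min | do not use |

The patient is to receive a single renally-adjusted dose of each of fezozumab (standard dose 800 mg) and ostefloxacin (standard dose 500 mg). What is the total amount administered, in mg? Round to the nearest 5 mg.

SCr = 229 / 88.4 = 2.59 mg/dL
CrCl = (140 − 47) × 94.6 / (72 × 2.59) × 0.85 = 8797.8 / 186.48 × 0.85 ≈ 40.1 mL/min
CrCl ≈ 40 mL/min.
fezozumab: 10–59 mL/min → 37% of 800 mg = 296 mg.
ostefloxacin: 10–44 mL/min → 35% of 500 mg = 175 mg.
Total = 296 + 175 = 471 mg.

470 mg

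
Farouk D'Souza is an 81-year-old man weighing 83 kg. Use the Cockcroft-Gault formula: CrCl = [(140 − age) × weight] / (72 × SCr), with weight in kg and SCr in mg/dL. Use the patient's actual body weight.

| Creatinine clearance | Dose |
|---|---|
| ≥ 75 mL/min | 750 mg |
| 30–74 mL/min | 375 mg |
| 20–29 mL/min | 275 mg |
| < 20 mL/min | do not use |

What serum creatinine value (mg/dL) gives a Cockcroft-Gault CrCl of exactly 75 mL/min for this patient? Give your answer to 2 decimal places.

Standard dose requires CrCl ≥ 75 mL/min.
Set (140 − 81) × 83 / (72 × SCr) = 75
SCr = (140 − 81) × 83 / (72 × 75) = 0.907 mg/dL

0.91 mg/dL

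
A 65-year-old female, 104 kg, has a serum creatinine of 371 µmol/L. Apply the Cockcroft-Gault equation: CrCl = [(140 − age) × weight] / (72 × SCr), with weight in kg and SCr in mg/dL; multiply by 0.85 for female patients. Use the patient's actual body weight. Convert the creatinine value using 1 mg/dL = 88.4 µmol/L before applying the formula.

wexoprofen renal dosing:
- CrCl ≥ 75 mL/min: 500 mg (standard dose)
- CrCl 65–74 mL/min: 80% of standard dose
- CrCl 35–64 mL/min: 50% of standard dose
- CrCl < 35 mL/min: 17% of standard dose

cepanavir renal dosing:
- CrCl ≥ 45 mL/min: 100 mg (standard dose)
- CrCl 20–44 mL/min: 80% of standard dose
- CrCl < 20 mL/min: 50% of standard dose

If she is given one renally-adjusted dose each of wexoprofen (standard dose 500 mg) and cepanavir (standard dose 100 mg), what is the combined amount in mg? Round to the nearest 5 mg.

165 mg

SCr = 371 / 88.4 = 4.197 mg/dL
CrCl = (140 − 65) × 104 / (72 × 4.197) × 0.85 = 7800.0 / 302.18 × 0.85 ≈ 21.9 mL/min
CrCl ≈ 22 mL/min.
wexoprofen: < 35 mL/min → 17% of 500 mg = 85 mg.
cepanavir: 20–44 mL/min → 80% of 100 mg = 80 mg.
Total = 85 + 80 = 165 mg.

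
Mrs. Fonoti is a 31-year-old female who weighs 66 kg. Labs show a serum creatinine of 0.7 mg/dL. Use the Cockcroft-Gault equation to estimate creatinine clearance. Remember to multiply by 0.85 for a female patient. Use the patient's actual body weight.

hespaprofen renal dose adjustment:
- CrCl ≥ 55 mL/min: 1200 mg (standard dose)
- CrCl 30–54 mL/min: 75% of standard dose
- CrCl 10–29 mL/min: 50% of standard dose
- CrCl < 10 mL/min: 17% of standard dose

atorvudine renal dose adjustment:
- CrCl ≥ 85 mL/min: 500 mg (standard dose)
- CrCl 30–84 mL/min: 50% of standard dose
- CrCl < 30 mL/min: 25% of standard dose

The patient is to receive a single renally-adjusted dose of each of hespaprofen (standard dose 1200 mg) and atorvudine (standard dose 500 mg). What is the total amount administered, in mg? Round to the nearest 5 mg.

1700 mg

CrCl = (140 − 31) × 66 / (72 × 0.7) × 0.85 = 7194.0 / 50.40 × 0.85 ≈ 121.3 mL/min
CrCl ≈ 121 mL/min.
hespaprofen: ≥ 55 mL/min → 100% of 1200 mg = 1200 mg.
atorvudine: ≥ 85 mL/min → 100% of 500 mg = 500 mg.
Total = 1200 + 500 = 1700 mg.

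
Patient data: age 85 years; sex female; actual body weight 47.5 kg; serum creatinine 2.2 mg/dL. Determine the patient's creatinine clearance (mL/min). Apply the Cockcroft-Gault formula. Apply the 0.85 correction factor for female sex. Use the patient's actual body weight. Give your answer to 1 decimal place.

14.0 mL/min

CrCl = (140 − 85) × 47.5 / (72 × 2.2) × 0.85 = 2612.5 / 158.40 × 0.85 ≈ 14.0 mL/min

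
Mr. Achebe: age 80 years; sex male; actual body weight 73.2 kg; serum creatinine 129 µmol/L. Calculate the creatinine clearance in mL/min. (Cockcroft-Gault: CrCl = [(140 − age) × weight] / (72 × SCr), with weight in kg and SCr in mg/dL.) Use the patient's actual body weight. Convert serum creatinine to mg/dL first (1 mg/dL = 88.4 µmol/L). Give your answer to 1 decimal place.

SCr = 129 / 88.4 = 1.459 mg/dL
CrCl = (140 − 80) × 73.2 / (72 × 1.459) = 4392.0 / 105.05 ≈ 41.8 mL/min

41.8 mL/min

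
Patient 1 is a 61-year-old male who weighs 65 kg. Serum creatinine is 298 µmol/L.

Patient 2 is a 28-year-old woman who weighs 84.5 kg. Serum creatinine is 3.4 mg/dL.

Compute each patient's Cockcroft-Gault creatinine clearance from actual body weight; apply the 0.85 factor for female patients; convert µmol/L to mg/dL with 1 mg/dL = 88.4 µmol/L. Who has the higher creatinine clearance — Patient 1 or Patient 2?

Patient 2

Patient 1: SCr = 298 / 88.4 = 3.371 mg/dL
Patient 1: CrCl = (140 − 61) × 65 / (72 × 3.371) = 5135.0 / 242.71 ≈ 21.2 mL/min
Patient 2: CrCl = (140 − 28) × 84.5 / (72 × 3.4) × 0.85 = 9464.0 / 244.80 × 0.85 ≈ 32.9 mL/min
21.2 vs 32.9 mL/min → Patient 2 is higher.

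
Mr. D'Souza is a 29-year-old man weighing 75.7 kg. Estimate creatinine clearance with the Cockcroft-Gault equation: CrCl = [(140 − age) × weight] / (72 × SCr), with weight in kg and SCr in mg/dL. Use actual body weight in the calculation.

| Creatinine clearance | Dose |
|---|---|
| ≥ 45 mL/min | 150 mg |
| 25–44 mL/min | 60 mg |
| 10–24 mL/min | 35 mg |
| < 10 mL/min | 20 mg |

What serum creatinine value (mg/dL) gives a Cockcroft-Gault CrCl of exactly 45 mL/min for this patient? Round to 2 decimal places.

2.59 mg/dL

Standard dose requires CrCl ≥ 45 mL/min.
Set (140 − 29) × 75.7 / (72 × SCr) = 45
SCr = (140 − 29) × 75.7 / (72 × 45) = 2.593 mg/dL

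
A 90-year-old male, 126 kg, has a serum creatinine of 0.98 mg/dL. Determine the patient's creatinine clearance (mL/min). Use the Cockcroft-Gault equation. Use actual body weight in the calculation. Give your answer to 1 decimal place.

89.3 mL/min

CrCl = (140 − 90) × 126 / (72 × 0.98) = 6300.0 / 70.56 ≈ 89.3 mL/min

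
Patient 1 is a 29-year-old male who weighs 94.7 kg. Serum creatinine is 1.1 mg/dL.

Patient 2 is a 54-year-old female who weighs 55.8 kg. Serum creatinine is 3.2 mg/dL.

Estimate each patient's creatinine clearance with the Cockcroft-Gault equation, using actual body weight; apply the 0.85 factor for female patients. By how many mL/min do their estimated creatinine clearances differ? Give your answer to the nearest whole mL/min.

115 mL/min

Patient 1: CrCl = (140 − 29) × 94.7 / (72 × 1.1) = 10511.7 / 79.20 ≈ 132.7 mL/min
Patient 2: CrCl = (140 − 54) × 55.8 / (72 × 3.2) × 0.85 = 4798.8 / 230.40 × 0.85 ≈ 17.7 mL/min
|132.7 − 17.7| = 115.0 mL/min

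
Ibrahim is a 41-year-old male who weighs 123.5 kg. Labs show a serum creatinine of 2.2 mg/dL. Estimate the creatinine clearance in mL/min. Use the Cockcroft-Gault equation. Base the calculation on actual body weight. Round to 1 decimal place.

77.2 mL/min

CrCl = (140 − 41) × 123.5 / (72 × 2.2) = 12226.5 / 158.40 ≈ 77.2 mL/min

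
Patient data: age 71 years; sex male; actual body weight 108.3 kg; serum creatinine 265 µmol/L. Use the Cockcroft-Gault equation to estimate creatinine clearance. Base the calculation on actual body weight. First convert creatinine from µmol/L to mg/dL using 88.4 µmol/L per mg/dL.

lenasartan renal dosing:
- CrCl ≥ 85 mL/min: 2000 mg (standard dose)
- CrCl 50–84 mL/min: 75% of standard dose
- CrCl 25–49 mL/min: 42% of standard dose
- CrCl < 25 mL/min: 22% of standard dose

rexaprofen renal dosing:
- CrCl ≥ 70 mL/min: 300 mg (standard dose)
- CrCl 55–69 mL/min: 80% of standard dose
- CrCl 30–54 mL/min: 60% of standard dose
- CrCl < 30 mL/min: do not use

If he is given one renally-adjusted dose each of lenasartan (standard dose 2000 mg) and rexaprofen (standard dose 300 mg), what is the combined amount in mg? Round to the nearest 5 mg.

SCr = 265 / 88.4 = 2.998 mg/dL
CrCl = (140 − 71) × 108.3 / (72 × 2.998) = 7472.7 / 215.86 ≈ 34.6 mL/min
CrCl ≈ 35 mL/min.
lenasartan: 25–49 mL/min → 42% of 2000 mg = 840 mg.
rexaprofen: 30–54 mL/min → 60% of 300 mg = 180 mg.
Total = 840 + 180 = 1020 mg.

1020 mg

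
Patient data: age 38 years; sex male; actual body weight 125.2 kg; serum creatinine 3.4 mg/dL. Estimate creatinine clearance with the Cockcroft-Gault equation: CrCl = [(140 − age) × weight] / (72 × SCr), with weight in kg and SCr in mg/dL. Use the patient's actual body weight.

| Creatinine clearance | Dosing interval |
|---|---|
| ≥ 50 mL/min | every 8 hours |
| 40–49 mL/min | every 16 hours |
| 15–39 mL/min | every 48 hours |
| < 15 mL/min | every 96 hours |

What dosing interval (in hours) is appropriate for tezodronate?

every 8 hours

CrCl = (140 − 38) × 125.2 / (72 × 3.4) = 12770.4 / 244.80 ≈ 52.2 mL/min
CrCl ≈ 52 mL/min → bracket ≥ 50 mL/min → every 8 hours.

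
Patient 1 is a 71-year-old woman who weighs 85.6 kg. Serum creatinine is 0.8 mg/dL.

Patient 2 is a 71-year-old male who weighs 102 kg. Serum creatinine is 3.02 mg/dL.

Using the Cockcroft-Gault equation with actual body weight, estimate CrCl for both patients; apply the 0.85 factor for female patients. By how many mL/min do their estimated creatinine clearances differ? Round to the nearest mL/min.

Patient 1: CrCl = (140 − 71) × 85.6 / (72 × 0.8) × 0.85 = 5906.4 / 57.60 × 0.85 ≈ 87.2 mL/min
Patient 2: CrCl = (140 − 71) × 102 / (72 × 3.02) = 7038.0 / 217.44 ≈ 32.4 mL/min
|87.2 − 32.4| = 54.8 mL/min

55 mL/min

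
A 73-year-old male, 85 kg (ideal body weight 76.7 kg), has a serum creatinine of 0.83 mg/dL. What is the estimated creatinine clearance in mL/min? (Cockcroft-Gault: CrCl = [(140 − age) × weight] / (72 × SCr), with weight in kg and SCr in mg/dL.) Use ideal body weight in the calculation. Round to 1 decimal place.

86.0 mL/min

CrCl = (140 − 73) × 76.7 / (72 × 0.83) = 5138.9 / 59.76 ≈ 86.0 mL/min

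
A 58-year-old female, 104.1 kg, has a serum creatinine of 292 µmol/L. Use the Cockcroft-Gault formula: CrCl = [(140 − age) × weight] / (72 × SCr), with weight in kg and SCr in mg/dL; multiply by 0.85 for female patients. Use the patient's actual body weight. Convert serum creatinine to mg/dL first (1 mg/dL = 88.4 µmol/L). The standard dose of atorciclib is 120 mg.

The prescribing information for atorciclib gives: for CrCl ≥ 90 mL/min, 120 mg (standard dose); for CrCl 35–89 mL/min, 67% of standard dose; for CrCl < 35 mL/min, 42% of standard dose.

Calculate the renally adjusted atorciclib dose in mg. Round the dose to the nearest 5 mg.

50 mg

SCr = 292 / 88.4 = 3.303 mg/dL
CrCl = (140 − 58) × 104.1 / (72 × 3.303) × 0.85 = 8536.2 / 237.82 × 0.85 ≈ 30.5 mL/min
CrCl ≈ 31 mL/min → bracket < 35 mL/min.
42% of 120 mg = 50.4 mg → 50 mg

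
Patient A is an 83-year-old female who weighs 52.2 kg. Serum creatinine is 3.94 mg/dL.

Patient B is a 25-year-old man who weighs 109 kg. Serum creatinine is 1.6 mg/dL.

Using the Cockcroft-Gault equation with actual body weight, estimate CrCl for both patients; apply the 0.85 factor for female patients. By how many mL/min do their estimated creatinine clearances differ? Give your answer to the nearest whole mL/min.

Patient A: CrCl = (140 − 83) × 52.2 / (72 × 3.94) × 0.85 = 2975.4 / 283.68 × 0.85 ≈ 8.9 mL/min
Patient B: CrCl = (140 − 25) × 109 / (72 × 1.6) = 12535.0 / 115.20 ≈ 108.8 mL/min
|8.9 − 108.8| = 99.9 mL/min

100 mL/min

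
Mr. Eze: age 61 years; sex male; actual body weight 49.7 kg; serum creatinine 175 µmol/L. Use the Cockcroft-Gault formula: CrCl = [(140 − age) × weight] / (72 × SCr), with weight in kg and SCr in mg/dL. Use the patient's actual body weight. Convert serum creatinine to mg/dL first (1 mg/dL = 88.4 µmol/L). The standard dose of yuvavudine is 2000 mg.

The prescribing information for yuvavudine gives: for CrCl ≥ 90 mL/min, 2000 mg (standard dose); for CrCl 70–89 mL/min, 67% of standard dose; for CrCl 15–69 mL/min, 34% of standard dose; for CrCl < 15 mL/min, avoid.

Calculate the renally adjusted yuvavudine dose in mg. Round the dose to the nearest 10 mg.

SCr = 175 / 88.4 = 1.98 mg/dL
CrCl = (140 − 61) × 49.7 / (72 × 1.98) = 3926.3 / 142.56 ≈ 27.5 mL/min
CrCl ≈ 28 mL/min → bracket 15–69 mL/min.
34% of 2000 mg = 680 mg

680 mg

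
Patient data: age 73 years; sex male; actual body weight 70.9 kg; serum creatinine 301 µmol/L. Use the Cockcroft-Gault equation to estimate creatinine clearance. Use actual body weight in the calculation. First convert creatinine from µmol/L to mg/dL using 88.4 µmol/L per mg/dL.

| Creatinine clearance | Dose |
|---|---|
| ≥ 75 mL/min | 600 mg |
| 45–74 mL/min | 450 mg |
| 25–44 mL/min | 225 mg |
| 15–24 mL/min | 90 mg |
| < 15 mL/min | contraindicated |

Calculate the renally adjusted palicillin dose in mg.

90 mg

SCr = 301 / 88.4 = 3.405 mg/dL
CrCl = (140 − 73) × 70.9 / (72 × 3.405) = 4750.3 / 245.16 ≈ 19.4 mL/min
CrCl ≈ 19 mL/min → bracket 15–24 mL/min.
Dose for this bracket: 90 mg.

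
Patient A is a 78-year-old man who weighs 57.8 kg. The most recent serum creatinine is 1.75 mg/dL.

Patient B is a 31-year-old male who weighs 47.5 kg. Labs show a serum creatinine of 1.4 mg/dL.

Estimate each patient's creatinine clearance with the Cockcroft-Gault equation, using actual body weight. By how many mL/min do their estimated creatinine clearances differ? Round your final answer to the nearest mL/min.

Patient A: CrCl = (140 − 78) × 57.8 / (72 × 1.75) = 3583.6 / 126.00 ≈ 28.4 mL/min
Patient B: CrCl = (140 − 31) × 47.5 / (72 × 1.4) = 5177.5 / 100.80 ≈ 51.4 mL/min
|28.4 − 51.4| = 23.0 mL/min

23 mL/min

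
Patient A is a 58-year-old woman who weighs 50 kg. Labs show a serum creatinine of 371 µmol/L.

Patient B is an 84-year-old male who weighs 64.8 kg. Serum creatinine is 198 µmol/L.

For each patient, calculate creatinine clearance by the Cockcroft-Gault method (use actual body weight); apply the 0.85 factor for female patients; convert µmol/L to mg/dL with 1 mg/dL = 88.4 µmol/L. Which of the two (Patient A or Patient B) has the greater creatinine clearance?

Patient B

Patient A: SCr = 371 / 88.4 = 4.197 mg/dL
Patient A: CrCl = (140 − 58) × 50 / (72 × 4.197) × 0.85 = 4100.0 / 302.18 × 0.85 ≈ 11.5 mL/min
Patient B: SCr = 198 / 88.4 = 2.24 mg/dL
Patient B: CrCl = (140 − 84) × 64.8 / (72 × 2.24) = 3628.8 / 161.28 ≈ 22.5 mL/min
11.5 vs 22.5 mL/min → Patient B is higher.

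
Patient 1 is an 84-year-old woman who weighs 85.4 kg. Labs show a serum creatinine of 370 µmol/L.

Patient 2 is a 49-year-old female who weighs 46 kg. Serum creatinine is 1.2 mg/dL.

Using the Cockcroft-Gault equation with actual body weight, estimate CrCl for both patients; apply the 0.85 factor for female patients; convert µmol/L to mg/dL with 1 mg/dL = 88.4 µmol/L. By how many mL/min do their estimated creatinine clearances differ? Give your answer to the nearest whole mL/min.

Patient 1: SCr = 370 / 88.4 = 4.186 mg/dL
Patient 1: CrCl = (140 − 84) × 85.4 / (72 × 4.186) × 0.85 = 4782.4 / 301.39 × 0.85 ≈ 13.5 mL/min
Patient 2: CrCl = (140 − 49) × 46 / (72 × 1.2) × 0.85 = 4186.0 / 86.40 × 0.85 ≈ 41.2 mL/min
|13.5 − 41.2| = 27.7 mL/min

28 mL/min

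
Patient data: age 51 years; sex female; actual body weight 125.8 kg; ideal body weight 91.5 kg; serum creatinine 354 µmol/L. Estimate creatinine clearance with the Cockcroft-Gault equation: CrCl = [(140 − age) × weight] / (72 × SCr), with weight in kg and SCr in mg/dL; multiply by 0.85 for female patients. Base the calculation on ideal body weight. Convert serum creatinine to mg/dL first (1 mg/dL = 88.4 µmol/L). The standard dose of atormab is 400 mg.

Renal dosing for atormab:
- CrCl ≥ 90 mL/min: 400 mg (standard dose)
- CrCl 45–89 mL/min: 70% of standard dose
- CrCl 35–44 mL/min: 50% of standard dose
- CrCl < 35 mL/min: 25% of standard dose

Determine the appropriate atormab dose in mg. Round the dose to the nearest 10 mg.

SCr = 354 / 88.4 = 4.005 mg/dL
CrCl = (140 − 51) × 91.5 / (72 × 4.005) × 0.85 = 8143.5 / 288.36 × 0.85 ≈ 24.0 mL/min
CrCl ≈ 24 mL/min → bracket < 35 mL/min.
25% of 400 mg = 100 mg

100 mg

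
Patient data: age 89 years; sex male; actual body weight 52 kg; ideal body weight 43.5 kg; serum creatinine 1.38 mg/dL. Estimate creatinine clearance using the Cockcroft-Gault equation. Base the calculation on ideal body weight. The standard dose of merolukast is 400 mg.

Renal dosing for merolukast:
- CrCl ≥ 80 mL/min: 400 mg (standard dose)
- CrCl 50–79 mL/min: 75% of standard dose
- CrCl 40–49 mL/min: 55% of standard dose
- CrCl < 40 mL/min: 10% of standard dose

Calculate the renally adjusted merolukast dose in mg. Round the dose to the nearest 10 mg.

CrCl = (140 − 89) × 43.5 / (72 × 1.38) = 2218.5 / 99.36 ≈ 22.3 mL/min
CrCl ≈ 22 mL/min → bracket < 40 mL/min.
10% of 400 mg = 40 mg

40 mg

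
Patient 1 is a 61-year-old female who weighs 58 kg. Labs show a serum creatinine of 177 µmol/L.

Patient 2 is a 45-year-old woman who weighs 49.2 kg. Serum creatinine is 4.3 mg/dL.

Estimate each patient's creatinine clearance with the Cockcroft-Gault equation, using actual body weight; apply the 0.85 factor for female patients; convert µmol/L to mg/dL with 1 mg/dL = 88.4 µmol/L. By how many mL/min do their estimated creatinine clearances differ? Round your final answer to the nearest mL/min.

Patient 1: SCr = 177 / 88.4 = 2.002 mg/dL
Patient 1: CrCl = (140 − 61) × 58 / (72 × 2.002) × 0.85 = 4582.0 / 144.14 × 0.85 ≈ 27.0 mL/min
Patient 2: CrCl = (140 − 45) × 49.2 / (72 × 4.3) × 0.85 = 4674.0 / 309.60 × 0.85 ≈ 12.8 mL/min
|27.0 − 12.8| = 14.2 mL/min

14 mL/min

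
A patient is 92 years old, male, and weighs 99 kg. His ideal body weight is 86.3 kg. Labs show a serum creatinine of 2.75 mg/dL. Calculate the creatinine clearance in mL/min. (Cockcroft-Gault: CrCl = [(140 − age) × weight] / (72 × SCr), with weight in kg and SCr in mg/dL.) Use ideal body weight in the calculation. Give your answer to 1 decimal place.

20.9 mL/min

CrCl = (140 − 92) × 86.3 / (72 × 2.75) = 4142.4 / 198.00 ≈ 20.9 mL/min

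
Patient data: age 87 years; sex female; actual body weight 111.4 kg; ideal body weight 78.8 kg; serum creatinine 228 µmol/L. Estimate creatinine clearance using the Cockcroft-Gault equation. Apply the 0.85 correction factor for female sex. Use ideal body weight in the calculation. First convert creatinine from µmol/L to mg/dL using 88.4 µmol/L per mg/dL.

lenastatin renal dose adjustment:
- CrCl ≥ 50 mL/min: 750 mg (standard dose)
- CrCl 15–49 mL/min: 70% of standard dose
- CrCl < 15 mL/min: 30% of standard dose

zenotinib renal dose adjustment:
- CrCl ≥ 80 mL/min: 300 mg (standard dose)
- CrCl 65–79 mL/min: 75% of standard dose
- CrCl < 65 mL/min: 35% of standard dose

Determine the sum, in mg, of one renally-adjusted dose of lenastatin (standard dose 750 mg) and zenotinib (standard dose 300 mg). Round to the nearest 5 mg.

630 mg

SCr = 228 / 88.4 = 2.579 mg/dL
CrCl = (140 − 87) × 78.8 / (72 × 2.579) × 0.85 = 4176.4 / 185.69 × 0.85 ≈ 19.1 mL/min
CrCl ≈ 19 mL/min.
lenastatin: 15–49 mL/min → 70% of 750 mg = 525 mg.
zenotinib: < 65 mL/min → 35% of 300 mg = 105 mg.
Total = 525 + 105 = 630 mg.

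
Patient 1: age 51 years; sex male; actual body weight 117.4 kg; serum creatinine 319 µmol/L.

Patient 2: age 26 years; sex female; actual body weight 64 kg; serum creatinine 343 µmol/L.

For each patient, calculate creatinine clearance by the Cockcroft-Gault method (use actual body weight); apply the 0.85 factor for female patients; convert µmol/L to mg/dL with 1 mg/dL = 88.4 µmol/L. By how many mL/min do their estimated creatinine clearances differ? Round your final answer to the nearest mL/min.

18 mL/min

Patient 1: SCr = 319 / 88.4 = 3.609 mg/dL
Patient 1: CrCl = (140 − 51) × 117.4 / (72 × 3.609) = 10448.6 / 259.85 ≈ 40.2 mL/min
Patient 2: SCr = 343 / 88.4 = 3.88 mg/dL
Patient 2: CrCl = (140 − 26) × 64 / (72 × 3.88) × 0.85 = 7296.0 / 279.36 × 0.85 ≈ 22.2 mL/min
|40.2 − 22.2| = 18.0 mL/min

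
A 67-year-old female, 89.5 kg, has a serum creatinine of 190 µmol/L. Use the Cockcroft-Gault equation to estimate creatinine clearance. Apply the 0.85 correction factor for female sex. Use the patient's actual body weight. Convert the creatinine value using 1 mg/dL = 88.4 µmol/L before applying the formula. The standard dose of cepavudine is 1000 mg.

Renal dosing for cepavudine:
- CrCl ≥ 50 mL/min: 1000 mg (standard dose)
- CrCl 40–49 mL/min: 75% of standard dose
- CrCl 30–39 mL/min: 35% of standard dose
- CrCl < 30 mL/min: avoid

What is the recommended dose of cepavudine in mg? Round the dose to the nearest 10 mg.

350 mg

SCr = 190 / 88.4 = 2.149 mg/dL
CrCl = (140 − 67) × 89.5 / (72 × 2.149) × 0.85 = 6533.5 / 154.73 × 0.85 ≈ 35.9 mL/min
CrCl ≈ 36 mL/min → bracket 30–39 mL/min.
35% of 1000 mg = 350 mg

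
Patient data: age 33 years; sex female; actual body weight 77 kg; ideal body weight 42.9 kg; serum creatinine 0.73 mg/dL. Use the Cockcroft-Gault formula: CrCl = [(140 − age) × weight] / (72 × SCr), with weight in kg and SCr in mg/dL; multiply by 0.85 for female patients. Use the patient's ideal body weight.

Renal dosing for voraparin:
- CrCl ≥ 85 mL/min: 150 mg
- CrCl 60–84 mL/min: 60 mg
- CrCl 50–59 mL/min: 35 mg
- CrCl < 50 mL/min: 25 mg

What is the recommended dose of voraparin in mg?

CrCl = (140 − 33) × 42.9 / (72 × 0.73) × 0.85 = 4590.3 / 52.56 × 0.85 ≈ 74.2 mL/min
CrCl ≈ 74 mL/min → bracket 60–84 mL/min.
Dose for this bracket: 60 mg.

60 mg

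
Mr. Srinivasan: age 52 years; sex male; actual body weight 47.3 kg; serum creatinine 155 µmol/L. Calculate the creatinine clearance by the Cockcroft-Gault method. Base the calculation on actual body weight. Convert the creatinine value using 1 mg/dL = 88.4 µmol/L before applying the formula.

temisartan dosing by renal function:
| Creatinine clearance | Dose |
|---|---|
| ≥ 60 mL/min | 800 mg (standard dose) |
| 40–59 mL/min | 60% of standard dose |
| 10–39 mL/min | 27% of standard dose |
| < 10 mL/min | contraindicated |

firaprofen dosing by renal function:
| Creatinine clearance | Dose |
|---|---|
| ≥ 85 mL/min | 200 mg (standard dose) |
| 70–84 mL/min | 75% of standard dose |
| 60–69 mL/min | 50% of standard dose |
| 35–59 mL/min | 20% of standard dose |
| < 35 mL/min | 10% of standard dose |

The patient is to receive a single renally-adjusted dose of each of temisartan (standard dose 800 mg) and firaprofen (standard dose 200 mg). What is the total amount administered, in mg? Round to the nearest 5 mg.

235 mg

SCr = 155 / 88.4 = 1.753 mg/dL
CrCl = (140 − 52) × 47.3 / (72 × 1.753) = 4162.4 / 126.22 ≈ 33.0 mL/min
CrCl ≈ 33 mL/min.
temisartan: 10–39 mL/min → 27% of 800 mg = 216 mg.
firaprofen: < 35 mL/min → 10% of 200 mg = 20 mg.
Total = 216 + 20 = 236 mg.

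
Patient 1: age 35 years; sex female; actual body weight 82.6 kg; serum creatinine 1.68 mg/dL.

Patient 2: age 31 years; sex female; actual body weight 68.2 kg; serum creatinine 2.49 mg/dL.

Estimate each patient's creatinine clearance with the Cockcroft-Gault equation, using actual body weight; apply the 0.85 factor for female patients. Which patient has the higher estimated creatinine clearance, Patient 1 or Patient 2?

Patient 1

Patient 1: CrCl = (140 − 35) × 82.6 / (72 × 1.68) × 0.85 = 8673.0 / 120.96 × 0.85 ≈ 60.9 mL/min
Patient 2: CrCl = (140 − 31) × 68.2 / (72 × 2.49) × 0.85 = 7433.8 / 179.28 × 0.85 ≈ 35.2 mL/min
60.9 vs 35.2 mL/min → Patient 1 is higher.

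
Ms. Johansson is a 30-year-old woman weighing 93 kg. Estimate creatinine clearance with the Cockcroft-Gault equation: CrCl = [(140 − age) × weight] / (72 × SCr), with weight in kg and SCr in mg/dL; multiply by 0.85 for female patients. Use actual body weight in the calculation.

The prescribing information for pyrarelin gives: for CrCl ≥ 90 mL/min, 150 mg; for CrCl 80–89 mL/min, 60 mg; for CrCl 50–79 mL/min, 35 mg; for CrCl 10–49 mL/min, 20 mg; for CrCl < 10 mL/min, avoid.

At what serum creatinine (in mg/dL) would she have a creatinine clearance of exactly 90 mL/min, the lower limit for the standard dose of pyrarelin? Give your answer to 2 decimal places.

Standard dose requires CrCl ≥ 90 mL/min.
Set (140 − 30) × 93 × 0.85 / (72 × SCr) = 90
SCr = (140 − 30) × 93 × 0.85 / (72 × 90) = 1.342 mg/dL

1.34 mg/dL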